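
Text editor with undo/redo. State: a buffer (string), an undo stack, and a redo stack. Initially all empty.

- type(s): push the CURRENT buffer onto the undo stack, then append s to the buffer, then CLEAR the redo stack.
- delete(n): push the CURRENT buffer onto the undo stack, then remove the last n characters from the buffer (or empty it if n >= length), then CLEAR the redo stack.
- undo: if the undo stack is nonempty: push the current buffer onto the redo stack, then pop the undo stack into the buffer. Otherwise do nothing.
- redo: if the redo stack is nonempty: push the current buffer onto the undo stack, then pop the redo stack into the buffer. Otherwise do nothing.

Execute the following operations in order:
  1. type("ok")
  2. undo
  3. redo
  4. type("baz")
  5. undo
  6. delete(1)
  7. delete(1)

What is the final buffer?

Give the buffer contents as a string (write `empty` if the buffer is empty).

After op 1 (type): buf='ok' undo_depth=1 redo_depth=0
After op 2 (undo): buf='(empty)' undo_depth=0 redo_depth=1
After op 3 (redo): buf='ok' undo_depth=1 redo_depth=0
After op 4 (type): buf='okbaz' undo_depth=2 redo_depth=0
After op 5 (undo): buf='ok' undo_depth=1 redo_depth=1
After op 6 (delete): buf='o' undo_depth=2 redo_depth=0
After op 7 (delete): buf='(empty)' undo_depth=3 redo_depth=0

Answer: empty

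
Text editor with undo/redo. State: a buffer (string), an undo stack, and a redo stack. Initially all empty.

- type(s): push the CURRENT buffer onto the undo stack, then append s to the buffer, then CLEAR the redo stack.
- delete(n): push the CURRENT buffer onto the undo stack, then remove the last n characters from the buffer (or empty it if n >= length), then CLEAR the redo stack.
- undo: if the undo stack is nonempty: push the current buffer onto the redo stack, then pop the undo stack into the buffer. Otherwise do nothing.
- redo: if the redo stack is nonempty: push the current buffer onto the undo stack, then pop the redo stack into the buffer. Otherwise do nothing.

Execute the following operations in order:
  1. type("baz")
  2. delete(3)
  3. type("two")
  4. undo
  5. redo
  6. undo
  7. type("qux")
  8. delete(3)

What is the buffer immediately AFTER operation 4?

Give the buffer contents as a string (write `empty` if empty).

Answer: empty

Derivation:
After op 1 (type): buf='baz' undo_depth=1 redo_depth=0
After op 2 (delete): buf='(empty)' undo_depth=2 redo_depth=0
After op 3 (type): buf='two' undo_depth=3 redo_depth=0
After op 4 (undo): buf='(empty)' undo_depth=2 redo_depth=1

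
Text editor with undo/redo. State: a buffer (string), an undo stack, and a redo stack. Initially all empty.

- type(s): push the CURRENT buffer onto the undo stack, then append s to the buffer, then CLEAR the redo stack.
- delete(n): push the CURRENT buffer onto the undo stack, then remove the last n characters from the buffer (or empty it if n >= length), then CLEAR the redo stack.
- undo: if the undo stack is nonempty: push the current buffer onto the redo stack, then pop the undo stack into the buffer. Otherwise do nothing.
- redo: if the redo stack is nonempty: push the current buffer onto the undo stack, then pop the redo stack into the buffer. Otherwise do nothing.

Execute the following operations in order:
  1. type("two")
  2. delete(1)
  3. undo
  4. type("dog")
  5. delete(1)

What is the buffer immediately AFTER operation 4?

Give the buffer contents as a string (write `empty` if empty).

Answer: twodog

Derivation:
After op 1 (type): buf='two' undo_depth=1 redo_depth=0
After op 2 (delete): buf='tw' undo_depth=2 redo_depth=0
After op 3 (undo): buf='two' undo_depth=1 redo_depth=1
After op 4 (type): buf='twodog' undo_depth=2 redo_depth=0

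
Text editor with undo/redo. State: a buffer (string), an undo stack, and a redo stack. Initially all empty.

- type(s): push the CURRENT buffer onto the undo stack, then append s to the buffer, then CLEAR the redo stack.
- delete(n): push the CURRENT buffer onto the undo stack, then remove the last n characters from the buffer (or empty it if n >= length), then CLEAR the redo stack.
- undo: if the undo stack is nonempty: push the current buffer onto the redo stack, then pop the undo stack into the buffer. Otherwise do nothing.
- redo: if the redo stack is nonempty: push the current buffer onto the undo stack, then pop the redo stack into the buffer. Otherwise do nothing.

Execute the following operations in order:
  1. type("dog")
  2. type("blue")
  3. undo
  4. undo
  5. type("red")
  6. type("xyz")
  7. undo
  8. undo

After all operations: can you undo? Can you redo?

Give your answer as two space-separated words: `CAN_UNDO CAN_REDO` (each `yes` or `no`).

After op 1 (type): buf='dog' undo_depth=1 redo_depth=0
After op 2 (type): buf='dogblue' undo_depth=2 redo_depth=0
After op 3 (undo): buf='dog' undo_depth=1 redo_depth=1
After op 4 (undo): buf='(empty)' undo_depth=0 redo_depth=2
After op 5 (type): buf='red' undo_depth=1 redo_depth=0
After op 6 (type): buf='redxyz' undo_depth=2 redo_depth=0
After op 7 (undo): buf='red' undo_depth=1 redo_depth=1
After op 8 (undo): buf='(empty)' undo_depth=0 redo_depth=2

Answer: no yes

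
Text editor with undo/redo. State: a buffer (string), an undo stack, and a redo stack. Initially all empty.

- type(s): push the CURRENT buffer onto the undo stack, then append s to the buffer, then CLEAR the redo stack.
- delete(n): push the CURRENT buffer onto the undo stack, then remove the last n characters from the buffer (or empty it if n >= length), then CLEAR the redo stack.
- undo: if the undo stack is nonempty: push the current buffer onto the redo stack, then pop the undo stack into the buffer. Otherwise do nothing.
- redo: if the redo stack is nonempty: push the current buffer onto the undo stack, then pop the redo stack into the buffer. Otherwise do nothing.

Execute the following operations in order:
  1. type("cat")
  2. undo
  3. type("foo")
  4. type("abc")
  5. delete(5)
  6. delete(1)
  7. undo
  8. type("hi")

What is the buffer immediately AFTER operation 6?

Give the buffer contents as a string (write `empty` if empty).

After op 1 (type): buf='cat' undo_depth=1 redo_depth=0
After op 2 (undo): buf='(empty)' undo_depth=0 redo_depth=1
After op 3 (type): buf='foo' undo_depth=1 redo_depth=0
After op 4 (type): buf='fooabc' undo_depth=2 redo_depth=0
After op 5 (delete): buf='f' undo_depth=3 redo_depth=0
After op 6 (delete): buf='(empty)' undo_depth=4 redo_depth=0

Answer: empty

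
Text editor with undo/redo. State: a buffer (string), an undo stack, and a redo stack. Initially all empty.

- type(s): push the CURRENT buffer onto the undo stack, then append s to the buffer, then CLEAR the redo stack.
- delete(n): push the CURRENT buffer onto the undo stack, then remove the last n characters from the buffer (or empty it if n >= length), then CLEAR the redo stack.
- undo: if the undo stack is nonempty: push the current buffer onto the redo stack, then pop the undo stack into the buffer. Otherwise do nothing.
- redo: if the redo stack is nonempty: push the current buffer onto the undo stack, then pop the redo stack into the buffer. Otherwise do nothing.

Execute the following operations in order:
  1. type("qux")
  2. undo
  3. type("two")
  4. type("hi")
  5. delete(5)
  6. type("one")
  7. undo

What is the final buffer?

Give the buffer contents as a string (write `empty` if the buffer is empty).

After op 1 (type): buf='qux' undo_depth=1 redo_depth=0
After op 2 (undo): buf='(empty)' undo_depth=0 redo_depth=1
After op 3 (type): buf='two' undo_depth=1 redo_depth=0
After op 4 (type): buf='twohi' undo_depth=2 redo_depth=0
After op 5 (delete): buf='(empty)' undo_depth=3 redo_depth=0
After op 6 (type): buf='one' undo_depth=4 redo_depth=0
After op 7 (undo): buf='(empty)' undo_depth=3 redo_depth=1

Answer: empty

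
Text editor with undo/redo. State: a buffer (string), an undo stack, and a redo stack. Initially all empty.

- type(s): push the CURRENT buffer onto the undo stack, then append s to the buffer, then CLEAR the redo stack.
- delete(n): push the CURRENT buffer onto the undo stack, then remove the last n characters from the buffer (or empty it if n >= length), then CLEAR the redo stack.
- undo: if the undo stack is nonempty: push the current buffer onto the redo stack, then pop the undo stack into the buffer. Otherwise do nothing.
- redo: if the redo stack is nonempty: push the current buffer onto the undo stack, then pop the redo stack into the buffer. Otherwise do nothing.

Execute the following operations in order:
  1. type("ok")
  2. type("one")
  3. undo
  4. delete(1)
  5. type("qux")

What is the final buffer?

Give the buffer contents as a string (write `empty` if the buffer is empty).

After op 1 (type): buf='ok' undo_depth=1 redo_depth=0
After op 2 (type): buf='okone' undo_depth=2 redo_depth=0
After op 3 (undo): buf='ok' undo_depth=1 redo_depth=1
After op 4 (delete): buf='o' undo_depth=2 redo_depth=0
After op 5 (type): buf='oqux' undo_depth=3 redo_depth=0

Answer: oqux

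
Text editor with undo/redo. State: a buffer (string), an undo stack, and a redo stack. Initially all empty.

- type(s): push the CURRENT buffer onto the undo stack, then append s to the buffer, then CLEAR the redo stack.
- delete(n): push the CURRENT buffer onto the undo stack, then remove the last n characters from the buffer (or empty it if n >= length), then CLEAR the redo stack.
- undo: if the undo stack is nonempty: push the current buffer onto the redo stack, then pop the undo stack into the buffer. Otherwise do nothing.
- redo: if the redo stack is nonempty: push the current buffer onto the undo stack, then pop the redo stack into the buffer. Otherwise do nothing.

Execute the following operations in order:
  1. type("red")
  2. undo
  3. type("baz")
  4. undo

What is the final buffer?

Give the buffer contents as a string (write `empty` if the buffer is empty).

After op 1 (type): buf='red' undo_depth=1 redo_depth=0
After op 2 (undo): buf='(empty)' undo_depth=0 redo_depth=1
After op 3 (type): buf='baz' undo_depth=1 redo_depth=0
After op 4 (undo): buf='(empty)' undo_depth=0 redo_depth=1

Answer: empty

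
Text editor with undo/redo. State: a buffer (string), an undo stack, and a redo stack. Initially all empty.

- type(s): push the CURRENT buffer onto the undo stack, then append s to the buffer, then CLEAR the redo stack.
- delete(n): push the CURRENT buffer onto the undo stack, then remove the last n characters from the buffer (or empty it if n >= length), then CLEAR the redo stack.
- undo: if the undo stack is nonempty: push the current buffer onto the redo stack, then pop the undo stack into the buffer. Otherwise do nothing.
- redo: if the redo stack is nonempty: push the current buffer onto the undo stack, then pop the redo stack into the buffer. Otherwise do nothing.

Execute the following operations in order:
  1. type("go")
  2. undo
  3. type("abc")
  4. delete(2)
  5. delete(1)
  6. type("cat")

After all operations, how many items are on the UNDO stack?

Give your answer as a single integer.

After op 1 (type): buf='go' undo_depth=1 redo_depth=0
After op 2 (undo): buf='(empty)' undo_depth=0 redo_depth=1
After op 3 (type): buf='abc' undo_depth=1 redo_depth=0
After op 4 (delete): buf='a' undo_depth=2 redo_depth=0
After op 5 (delete): buf='(empty)' undo_depth=3 redo_depth=0
After op 6 (type): buf='cat' undo_depth=4 redo_depth=0

Answer: 4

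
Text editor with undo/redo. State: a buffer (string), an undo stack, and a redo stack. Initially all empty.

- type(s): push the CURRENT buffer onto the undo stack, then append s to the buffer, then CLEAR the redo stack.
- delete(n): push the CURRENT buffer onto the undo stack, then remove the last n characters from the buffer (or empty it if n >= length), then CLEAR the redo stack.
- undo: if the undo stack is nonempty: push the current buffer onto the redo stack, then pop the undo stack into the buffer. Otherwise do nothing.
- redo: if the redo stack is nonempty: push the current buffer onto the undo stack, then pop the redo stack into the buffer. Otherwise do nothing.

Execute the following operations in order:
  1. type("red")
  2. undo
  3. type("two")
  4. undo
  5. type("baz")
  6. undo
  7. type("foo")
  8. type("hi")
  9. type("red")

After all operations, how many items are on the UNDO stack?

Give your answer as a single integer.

After op 1 (type): buf='red' undo_depth=1 redo_depth=0
After op 2 (undo): buf='(empty)' undo_depth=0 redo_depth=1
After op 3 (type): buf='two' undo_depth=1 redo_depth=0
After op 4 (undo): buf='(empty)' undo_depth=0 redo_depth=1
After op 5 (type): buf='baz' undo_depth=1 redo_depth=0
After op 6 (undo): buf='(empty)' undo_depth=0 redo_depth=1
After op 7 (type): buf='foo' undo_depth=1 redo_depth=0
After op 8 (type): buf='foohi' undo_depth=2 redo_depth=0
After op 9 (type): buf='foohired' undo_depth=3 redo_depth=0

Answer: 3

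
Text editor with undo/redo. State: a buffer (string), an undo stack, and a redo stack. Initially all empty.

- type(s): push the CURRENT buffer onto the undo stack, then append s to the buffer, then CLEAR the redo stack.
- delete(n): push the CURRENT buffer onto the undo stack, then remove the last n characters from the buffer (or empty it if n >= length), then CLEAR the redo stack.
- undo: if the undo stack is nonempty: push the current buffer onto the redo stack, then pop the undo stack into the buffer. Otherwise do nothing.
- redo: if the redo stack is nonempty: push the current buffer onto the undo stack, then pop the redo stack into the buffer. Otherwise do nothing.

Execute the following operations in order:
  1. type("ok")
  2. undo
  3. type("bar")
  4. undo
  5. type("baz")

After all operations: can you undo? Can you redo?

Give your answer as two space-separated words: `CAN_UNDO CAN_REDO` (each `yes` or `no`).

After op 1 (type): buf='ok' undo_depth=1 redo_depth=0
After op 2 (undo): buf='(empty)' undo_depth=0 redo_depth=1
After op 3 (type): buf='bar' undo_depth=1 redo_depth=0
After op 4 (undo): buf='(empty)' undo_depth=0 redo_depth=1
After op 5 (type): buf='baz' undo_depth=1 redo_depth=0

Answer: yes no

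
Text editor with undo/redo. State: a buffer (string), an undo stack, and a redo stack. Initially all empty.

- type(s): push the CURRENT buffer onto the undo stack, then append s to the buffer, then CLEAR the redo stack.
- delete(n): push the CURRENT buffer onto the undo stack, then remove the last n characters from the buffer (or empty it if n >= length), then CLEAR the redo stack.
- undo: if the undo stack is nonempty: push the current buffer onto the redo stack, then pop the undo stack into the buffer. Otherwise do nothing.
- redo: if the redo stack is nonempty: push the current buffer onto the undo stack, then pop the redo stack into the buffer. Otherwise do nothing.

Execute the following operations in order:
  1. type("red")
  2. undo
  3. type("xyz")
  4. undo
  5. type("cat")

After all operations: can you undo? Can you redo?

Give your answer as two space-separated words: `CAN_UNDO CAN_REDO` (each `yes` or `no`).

Answer: yes no

Derivation:
After op 1 (type): buf='red' undo_depth=1 redo_depth=0
After op 2 (undo): buf='(empty)' undo_depth=0 redo_depth=1
After op 3 (type): buf='xyz' undo_depth=1 redo_depth=0
After op 4 (undo): buf='(empty)' undo_depth=0 redo_depth=1
After op 5 (type): buf='cat' undo_depth=1 redo_depth=0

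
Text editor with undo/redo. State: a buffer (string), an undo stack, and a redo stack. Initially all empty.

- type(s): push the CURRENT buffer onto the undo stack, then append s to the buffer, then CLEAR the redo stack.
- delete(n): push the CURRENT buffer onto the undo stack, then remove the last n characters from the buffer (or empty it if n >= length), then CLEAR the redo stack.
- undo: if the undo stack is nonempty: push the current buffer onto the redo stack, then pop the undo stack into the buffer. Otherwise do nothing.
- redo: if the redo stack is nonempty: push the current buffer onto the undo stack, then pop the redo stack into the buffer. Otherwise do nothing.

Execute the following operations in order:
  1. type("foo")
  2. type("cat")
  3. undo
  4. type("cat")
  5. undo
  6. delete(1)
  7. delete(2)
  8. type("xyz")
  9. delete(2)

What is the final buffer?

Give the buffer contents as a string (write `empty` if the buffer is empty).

After op 1 (type): buf='foo' undo_depth=1 redo_depth=0
After op 2 (type): buf='foocat' undo_depth=2 redo_depth=0
After op 3 (undo): buf='foo' undo_depth=1 redo_depth=1
After op 4 (type): buf='foocat' undo_depth=2 redo_depth=0
After op 5 (undo): buf='foo' undo_depth=1 redo_depth=1
After op 6 (delete): buf='fo' undo_depth=2 redo_depth=0
After op 7 (delete): buf='(empty)' undo_depth=3 redo_depth=0
After op 8 (type): buf='xyz' undo_depth=4 redo_depth=0
After op 9 (delete): buf='x' undo_depth=5 redo_depth=0

Answer: x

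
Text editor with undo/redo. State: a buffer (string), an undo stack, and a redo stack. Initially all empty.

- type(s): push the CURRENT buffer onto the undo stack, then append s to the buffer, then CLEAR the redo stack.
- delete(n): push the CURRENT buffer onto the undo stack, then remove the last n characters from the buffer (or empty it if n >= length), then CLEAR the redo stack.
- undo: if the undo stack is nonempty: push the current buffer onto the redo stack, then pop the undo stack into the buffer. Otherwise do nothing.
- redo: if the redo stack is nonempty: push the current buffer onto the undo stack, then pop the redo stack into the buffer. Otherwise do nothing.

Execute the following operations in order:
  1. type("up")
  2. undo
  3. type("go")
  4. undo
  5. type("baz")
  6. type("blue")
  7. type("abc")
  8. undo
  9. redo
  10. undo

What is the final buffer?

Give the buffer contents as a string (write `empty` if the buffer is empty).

After op 1 (type): buf='up' undo_depth=1 redo_depth=0
After op 2 (undo): buf='(empty)' undo_depth=0 redo_depth=1
After op 3 (type): buf='go' undo_depth=1 redo_depth=0
After op 4 (undo): buf='(empty)' undo_depth=0 redo_depth=1
After op 5 (type): buf='baz' undo_depth=1 redo_depth=0
After op 6 (type): buf='bazblue' undo_depth=2 redo_depth=0
After op 7 (type): buf='bazblueabc' undo_depth=3 redo_depth=0
After op 8 (undo): buf='bazblue' undo_depth=2 redo_depth=1
After op 9 (redo): buf='bazblueabc' undo_depth=3 redo_depth=0
After op 10 (undo): buf='bazblue' undo_depth=2 redo_depth=1

Answer: bazblue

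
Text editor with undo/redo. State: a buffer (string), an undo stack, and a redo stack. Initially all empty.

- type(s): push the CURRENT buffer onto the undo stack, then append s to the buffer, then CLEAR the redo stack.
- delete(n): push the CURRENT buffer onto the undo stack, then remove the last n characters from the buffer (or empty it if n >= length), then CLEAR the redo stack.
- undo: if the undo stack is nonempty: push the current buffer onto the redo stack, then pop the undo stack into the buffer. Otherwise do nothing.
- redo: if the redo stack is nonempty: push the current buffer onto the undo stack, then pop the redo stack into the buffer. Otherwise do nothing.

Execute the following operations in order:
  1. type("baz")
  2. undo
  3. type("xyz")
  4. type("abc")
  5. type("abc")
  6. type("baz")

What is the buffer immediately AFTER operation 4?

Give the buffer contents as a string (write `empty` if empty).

Answer: xyzabc

Derivation:
After op 1 (type): buf='baz' undo_depth=1 redo_depth=0
After op 2 (undo): buf='(empty)' undo_depth=0 redo_depth=1
After op 3 (type): buf='xyz' undo_depth=1 redo_depth=0
After op 4 (type): buf='xyzabc' undo_depth=2 redo_depth=0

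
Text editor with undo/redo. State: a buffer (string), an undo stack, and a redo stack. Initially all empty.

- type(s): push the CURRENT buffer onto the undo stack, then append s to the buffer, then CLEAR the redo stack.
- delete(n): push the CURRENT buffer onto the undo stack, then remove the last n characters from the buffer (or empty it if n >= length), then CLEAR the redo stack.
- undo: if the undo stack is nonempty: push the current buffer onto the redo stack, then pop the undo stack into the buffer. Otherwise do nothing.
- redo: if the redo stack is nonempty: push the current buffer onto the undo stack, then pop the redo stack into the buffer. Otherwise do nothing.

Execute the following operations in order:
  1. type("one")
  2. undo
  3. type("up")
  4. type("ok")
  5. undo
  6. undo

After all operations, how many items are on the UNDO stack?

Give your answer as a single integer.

After op 1 (type): buf='one' undo_depth=1 redo_depth=0
After op 2 (undo): buf='(empty)' undo_depth=0 redo_depth=1
After op 3 (type): buf='up' undo_depth=1 redo_depth=0
After op 4 (type): buf='upok' undo_depth=2 redo_depth=0
After op 5 (undo): buf='up' undo_depth=1 redo_depth=1
After op 6 (undo): buf='(empty)' undo_depth=0 redo_depth=2

Answer: 0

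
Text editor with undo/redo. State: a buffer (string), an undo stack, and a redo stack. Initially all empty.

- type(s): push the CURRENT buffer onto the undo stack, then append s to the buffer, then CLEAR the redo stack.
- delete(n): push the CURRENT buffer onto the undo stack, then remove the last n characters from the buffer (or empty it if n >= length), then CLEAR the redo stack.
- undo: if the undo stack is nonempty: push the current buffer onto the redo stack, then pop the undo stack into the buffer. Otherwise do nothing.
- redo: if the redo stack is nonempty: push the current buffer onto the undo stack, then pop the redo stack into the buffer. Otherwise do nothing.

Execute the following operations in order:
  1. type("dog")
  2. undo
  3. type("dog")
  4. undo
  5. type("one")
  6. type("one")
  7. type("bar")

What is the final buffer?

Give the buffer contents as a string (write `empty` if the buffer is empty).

After op 1 (type): buf='dog' undo_depth=1 redo_depth=0
After op 2 (undo): buf='(empty)' undo_depth=0 redo_depth=1
After op 3 (type): buf='dog' undo_depth=1 redo_depth=0
After op 4 (undo): buf='(empty)' undo_depth=0 redo_depth=1
After op 5 (type): buf='one' undo_depth=1 redo_depth=0
After op 6 (type): buf='oneone' undo_depth=2 redo_depth=0
After op 7 (type): buf='oneonebar' undo_depth=3 redo_depth=0

Answer: oneonebar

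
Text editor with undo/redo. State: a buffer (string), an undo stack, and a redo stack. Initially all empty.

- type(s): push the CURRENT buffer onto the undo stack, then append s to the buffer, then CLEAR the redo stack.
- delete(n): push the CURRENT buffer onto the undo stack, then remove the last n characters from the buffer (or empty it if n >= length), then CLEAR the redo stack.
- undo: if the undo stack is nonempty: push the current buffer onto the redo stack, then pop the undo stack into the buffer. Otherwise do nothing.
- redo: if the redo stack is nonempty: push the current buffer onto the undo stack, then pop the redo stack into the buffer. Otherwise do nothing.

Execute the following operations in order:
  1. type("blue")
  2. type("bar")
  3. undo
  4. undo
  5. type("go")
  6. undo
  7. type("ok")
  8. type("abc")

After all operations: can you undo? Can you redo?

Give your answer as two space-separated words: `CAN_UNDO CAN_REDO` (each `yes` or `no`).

After op 1 (type): buf='blue' undo_depth=1 redo_depth=0
After op 2 (type): buf='bluebar' undo_depth=2 redo_depth=0
After op 3 (undo): buf='blue' undo_depth=1 redo_depth=1
After op 4 (undo): buf='(empty)' undo_depth=0 redo_depth=2
After op 5 (type): buf='go' undo_depth=1 redo_depth=0
After op 6 (undo): buf='(empty)' undo_depth=0 redo_depth=1
After op 7 (type): buf='ok' undo_depth=1 redo_depth=0
After op 8 (type): buf='okabc' undo_depth=2 redo_depth=0

Answer: yes no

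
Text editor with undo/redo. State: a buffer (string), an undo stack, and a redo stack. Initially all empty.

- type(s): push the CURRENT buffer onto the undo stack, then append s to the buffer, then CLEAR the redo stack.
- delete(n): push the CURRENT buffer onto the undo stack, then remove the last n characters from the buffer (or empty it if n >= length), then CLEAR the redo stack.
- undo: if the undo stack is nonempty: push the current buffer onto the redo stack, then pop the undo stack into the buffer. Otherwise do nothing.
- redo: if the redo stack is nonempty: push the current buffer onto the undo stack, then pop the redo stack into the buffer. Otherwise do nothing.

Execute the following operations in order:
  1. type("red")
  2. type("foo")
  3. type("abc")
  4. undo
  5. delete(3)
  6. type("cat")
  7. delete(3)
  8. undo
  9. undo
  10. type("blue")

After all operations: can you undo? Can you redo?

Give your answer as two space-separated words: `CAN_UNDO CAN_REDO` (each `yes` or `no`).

Answer: yes no

Derivation:
After op 1 (type): buf='red' undo_depth=1 redo_depth=0
After op 2 (type): buf='redfoo' undo_depth=2 redo_depth=0
After op 3 (type): buf='redfooabc' undo_depth=3 redo_depth=0
After op 4 (undo): buf='redfoo' undo_depth=2 redo_depth=1
After op 5 (delete): buf='red' undo_depth=3 redo_depth=0
After op 6 (type): buf='redcat' undo_depth=4 redo_depth=0
After op 7 (delete): buf='red' undo_depth=5 redo_depth=0
After op 8 (undo): buf='redcat' undo_depth=4 redo_depth=1
After op 9 (undo): buf='red' undo_depth=3 redo_depth=2
After op 10 (type): buf='redblue' undo_depth=4 redo_depth=0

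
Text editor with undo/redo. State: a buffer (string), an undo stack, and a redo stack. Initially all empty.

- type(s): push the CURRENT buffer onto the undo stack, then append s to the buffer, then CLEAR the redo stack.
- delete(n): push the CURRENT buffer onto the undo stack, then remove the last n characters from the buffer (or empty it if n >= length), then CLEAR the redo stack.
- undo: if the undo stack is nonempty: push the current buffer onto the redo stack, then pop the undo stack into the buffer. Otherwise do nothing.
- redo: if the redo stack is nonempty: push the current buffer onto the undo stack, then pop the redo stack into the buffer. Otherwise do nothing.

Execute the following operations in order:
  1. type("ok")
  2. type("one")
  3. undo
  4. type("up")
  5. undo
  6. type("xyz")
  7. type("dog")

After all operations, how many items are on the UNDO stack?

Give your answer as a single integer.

After op 1 (type): buf='ok' undo_depth=1 redo_depth=0
After op 2 (type): buf='okone' undo_depth=2 redo_depth=0
After op 3 (undo): buf='ok' undo_depth=1 redo_depth=1
After op 4 (type): buf='okup' undo_depth=2 redo_depth=0
After op 5 (undo): buf='ok' undo_depth=1 redo_depth=1
After op 6 (type): buf='okxyz' undo_depth=2 redo_depth=0
After op 7 (type): buf='okxyzdog' undo_depth=3 redo_depth=0

Answer: 3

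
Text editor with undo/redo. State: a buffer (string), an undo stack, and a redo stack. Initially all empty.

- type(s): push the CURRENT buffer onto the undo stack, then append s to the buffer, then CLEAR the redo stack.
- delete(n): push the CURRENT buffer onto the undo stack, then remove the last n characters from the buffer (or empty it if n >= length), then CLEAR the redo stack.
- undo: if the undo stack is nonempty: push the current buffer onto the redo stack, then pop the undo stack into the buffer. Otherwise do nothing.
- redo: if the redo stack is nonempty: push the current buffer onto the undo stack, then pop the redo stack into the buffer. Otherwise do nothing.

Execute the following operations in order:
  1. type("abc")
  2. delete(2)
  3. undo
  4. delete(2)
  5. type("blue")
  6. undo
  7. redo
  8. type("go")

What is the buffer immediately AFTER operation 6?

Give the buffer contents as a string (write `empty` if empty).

After op 1 (type): buf='abc' undo_depth=1 redo_depth=0
After op 2 (delete): buf='a' undo_depth=2 redo_depth=0
After op 3 (undo): buf='abc' undo_depth=1 redo_depth=1
After op 4 (delete): buf='a' undo_depth=2 redo_depth=0
After op 5 (type): buf='ablue' undo_depth=3 redo_depth=0
After op 6 (undo): buf='a' undo_depth=2 redo_depth=1

Answer: a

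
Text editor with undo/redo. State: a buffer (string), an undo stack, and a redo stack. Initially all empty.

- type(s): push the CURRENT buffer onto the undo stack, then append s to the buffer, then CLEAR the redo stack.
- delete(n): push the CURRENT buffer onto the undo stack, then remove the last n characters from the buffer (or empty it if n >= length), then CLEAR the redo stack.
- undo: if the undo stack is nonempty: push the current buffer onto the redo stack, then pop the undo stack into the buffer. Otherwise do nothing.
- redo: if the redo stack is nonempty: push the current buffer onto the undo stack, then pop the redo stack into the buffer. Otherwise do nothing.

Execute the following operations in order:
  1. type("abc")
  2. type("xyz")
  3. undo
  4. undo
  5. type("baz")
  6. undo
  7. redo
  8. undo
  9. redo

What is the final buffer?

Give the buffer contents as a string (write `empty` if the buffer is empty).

After op 1 (type): buf='abc' undo_depth=1 redo_depth=0
After op 2 (type): buf='abcxyz' undo_depth=2 redo_depth=0
After op 3 (undo): buf='abc' undo_depth=1 redo_depth=1
After op 4 (undo): buf='(empty)' undo_depth=0 redo_depth=2
After op 5 (type): buf='baz' undo_depth=1 redo_depth=0
After op 6 (undo): buf='(empty)' undo_depth=0 redo_depth=1
After op 7 (redo): buf='baz' undo_depth=1 redo_depth=0
After op 8 (undo): buf='(empty)' undo_depth=0 redo_depth=1
After op 9 (redo): buf='baz' undo_depth=1 redo_depth=0

Answer: baz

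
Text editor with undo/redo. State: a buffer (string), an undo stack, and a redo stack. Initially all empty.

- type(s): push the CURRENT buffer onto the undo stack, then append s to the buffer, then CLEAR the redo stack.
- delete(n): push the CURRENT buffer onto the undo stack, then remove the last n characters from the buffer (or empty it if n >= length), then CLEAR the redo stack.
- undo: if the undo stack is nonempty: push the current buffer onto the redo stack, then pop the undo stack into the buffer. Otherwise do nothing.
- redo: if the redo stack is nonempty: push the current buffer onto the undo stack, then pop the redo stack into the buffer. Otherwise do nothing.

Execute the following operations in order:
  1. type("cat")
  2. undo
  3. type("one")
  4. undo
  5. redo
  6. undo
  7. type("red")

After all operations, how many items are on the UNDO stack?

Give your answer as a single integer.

Answer: 1

Derivation:
After op 1 (type): buf='cat' undo_depth=1 redo_depth=0
After op 2 (undo): buf='(empty)' undo_depth=0 redo_depth=1
After op 3 (type): buf='one' undo_depth=1 redo_depth=0
After op 4 (undo): buf='(empty)' undo_depth=0 redo_depth=1
After op 5 (redo): buf='one' undo_depth=1 redo_depth=0
After op 6 (undo): buf='(empty)' undo_depth=0 redo_depth=1
After op 7 (type): buf='red' undo_depth=1 redo_depth=0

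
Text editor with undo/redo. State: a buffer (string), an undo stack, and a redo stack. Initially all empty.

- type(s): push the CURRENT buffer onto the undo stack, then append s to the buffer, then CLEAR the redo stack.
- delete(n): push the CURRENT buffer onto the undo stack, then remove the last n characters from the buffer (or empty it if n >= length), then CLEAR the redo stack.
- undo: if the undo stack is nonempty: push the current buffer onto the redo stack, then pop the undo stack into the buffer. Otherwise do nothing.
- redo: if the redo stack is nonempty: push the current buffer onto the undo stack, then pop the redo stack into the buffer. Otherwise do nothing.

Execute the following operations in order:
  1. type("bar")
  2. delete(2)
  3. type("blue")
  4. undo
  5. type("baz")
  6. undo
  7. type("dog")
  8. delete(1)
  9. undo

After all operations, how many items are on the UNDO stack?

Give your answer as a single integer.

After op 1 (type): buf='bar' undo_depth=1 redo_depth=0
After op 2 (delete): buf='b' undo_depth=2 redo_depth=0
After op 3 (type): buf='bblue' undo_depth=3 redo_depth=0
After op 4 (undo): buf='b' undo_depth=2 redo_depth=1
After op 5 (type): buf='bbaz' undo_depth=3 redo_depth=0
After op 6 (undo): buf='b' undo_depth=2 redo_depth=1
After op 7 (type): buf='bdog' undo_depth=3 redo_depth=0
After op 8 (delete): buf='bdo' undo_depth=4 redo_depth=0
After op 9 (undo): buf='bdog' undo_depth=3 redo_depth=1

Answer: 3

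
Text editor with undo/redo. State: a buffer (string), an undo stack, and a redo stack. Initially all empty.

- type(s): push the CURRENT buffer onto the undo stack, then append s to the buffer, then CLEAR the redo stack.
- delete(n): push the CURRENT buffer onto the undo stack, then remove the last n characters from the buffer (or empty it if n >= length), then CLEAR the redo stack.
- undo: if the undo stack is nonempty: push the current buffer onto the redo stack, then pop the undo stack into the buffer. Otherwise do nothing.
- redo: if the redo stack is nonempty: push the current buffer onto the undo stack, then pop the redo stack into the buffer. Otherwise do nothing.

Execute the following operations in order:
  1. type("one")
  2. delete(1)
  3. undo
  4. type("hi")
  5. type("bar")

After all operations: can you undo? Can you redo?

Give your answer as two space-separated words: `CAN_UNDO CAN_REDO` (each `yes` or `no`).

After op 1 (type): buf='one' undo_depth=1 redo_depth=0
After op 2 (delete): buf='on' undo_depth=2 redo_depth=0
After op 3 (undo): buf='one' undo_depth=1 redo_depth=1
After op 4 (type): buf='onehi' undo_depth=2 redo_depth=0
After op 5 (type): buf='onehibar' undo_depth=3 redo_depth=0

Answer: yes no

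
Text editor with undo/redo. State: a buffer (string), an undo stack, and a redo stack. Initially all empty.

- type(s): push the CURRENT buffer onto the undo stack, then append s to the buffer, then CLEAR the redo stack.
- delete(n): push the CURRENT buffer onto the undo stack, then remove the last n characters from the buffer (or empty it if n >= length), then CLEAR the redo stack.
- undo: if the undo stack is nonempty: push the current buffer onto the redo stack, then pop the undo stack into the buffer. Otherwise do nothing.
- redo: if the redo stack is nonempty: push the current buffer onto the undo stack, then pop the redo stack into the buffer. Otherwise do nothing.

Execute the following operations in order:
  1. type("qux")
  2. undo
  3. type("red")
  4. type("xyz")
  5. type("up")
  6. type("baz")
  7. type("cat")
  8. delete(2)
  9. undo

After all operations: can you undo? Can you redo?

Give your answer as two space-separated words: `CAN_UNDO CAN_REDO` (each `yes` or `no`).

Answer: yes yes

Derivation:
After op 1 (type): buf='qux' undo_depth=1 redo_depth=0
After op 2 (undo): buf='(empty)' undo_depth=0 redo_depth=1
After op 3 (type): buf='red' undo_depth=1 redo_depth=0
After op 4 (type): buf='redxyz' undo_depth=2 redo_depth=0
After op 5 (type): buf='redxyzup' undo_depth=3 redo_depth=0
After op 6 (type): buf='redxyzupbaz' undo_depth=4 redo_depth=0
After op 7 (type): buf='redxyzupbazcat' undo_depth=5 redo_depth=0
After op 8 (delete): buf='redxyzupbazc' undo_depth=6 redo_depth=0
After op 9 (undo): buf='redxyzupbazcat' undo_depth=5 redo_depth=1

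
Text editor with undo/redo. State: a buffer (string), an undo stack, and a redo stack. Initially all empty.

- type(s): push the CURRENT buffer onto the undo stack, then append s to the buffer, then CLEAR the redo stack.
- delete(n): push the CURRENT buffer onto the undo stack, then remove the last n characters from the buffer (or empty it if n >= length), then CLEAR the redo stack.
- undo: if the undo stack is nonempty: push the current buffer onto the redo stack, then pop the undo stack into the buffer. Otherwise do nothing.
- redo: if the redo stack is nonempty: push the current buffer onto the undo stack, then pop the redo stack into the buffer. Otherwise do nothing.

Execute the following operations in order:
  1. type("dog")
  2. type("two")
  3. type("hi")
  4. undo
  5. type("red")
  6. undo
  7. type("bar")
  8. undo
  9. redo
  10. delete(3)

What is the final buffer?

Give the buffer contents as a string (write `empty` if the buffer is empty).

Answer: dogtwo

Derivation:
After op 1 (type): buf='dog' undo_depth=1 redo_depth=0
After op 2 (type): buf='dogtwo' undo_depth=2 redo_depth=0
After op 3 (type): buf='dogtwohi' undo_depth=3 redo_depth=0
After op 4 (undo): buf='dogtwo' undo_depth=2 redo_depth=1
After op 5 (type): buf='dogtwored' undo_depth=3 redo_depth=0
After op 6 (undo): buf='dogtwo' undo_depth=2 redo_depth=1
After op 7 (type): buf='dogtwobar' undo_depth=3 redo_depth=0
After op 8 (undo): buf='dogtwo' undo_depth=2 redo_depth=1
After op 9 (redo): buf='dogtwobar' undo_depth=3 redo_depth=0
After op 10 (delete): buf='dogtwo' undo_depth=4 redo_depth=0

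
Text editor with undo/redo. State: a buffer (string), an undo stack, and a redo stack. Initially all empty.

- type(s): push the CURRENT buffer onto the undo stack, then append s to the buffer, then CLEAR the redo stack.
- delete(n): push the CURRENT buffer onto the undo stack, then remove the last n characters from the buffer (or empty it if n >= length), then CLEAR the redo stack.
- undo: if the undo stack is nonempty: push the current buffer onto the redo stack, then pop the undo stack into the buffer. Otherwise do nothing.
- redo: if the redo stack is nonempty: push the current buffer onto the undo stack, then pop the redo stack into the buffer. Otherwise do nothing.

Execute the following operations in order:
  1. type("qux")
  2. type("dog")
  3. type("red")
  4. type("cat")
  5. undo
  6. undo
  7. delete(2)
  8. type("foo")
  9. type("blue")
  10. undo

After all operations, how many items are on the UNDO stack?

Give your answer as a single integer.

After op 1 (type): buf='qux' undo_depth=1 redo_depth=0
After op 2 (type): buf='quxdog' undo_depth=2 redo_depth=0
After op 3 (type): buf='quxdogred' undo_depth=3 redo_depth=0
After op 4 (type): buf='quxdogredcat' undo_depth=4 redo_depth=0
After op 5 (undo): buf='quxdogred' undo_depth=3 redo_depth=1
After op 6 (undo): buf='quxdog' undo_depth=2 redo_depth=2
After op 7 (delete): buf='quxd' undo_depth=3 redo_depth=0
After op 8 (type): buf='quxdfoo' undo_depth=4 redo_depth=0
After op 9 (type): buf='quxdfooblue' undo_depth=5 redo_depth=0
After op 10 (undo): buf='quxdfoo' undo_depth=4 redo_depth=1

Answer: 4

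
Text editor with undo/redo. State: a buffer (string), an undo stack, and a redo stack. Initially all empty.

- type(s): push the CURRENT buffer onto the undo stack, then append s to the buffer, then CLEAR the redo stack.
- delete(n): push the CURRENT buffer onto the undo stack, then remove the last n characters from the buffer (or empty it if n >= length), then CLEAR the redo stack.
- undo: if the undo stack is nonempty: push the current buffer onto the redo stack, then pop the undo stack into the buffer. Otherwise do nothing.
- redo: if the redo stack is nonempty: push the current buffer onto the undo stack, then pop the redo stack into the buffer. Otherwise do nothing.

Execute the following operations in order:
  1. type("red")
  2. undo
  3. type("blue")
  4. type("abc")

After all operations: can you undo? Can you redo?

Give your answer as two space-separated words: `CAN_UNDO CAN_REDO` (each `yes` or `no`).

After op 1 (type): buf='red' undo_depth=1 redo_depth=0
After op 2 (undo): buf='(empty)' undo_depth=0 redo_depth=1
After op 3 (type): buf='blue' undo_depth=1 redo_depth=0
After op 4 (type): buf='blueabc' undo_depth=2 redo_depth=0

Answer: yes no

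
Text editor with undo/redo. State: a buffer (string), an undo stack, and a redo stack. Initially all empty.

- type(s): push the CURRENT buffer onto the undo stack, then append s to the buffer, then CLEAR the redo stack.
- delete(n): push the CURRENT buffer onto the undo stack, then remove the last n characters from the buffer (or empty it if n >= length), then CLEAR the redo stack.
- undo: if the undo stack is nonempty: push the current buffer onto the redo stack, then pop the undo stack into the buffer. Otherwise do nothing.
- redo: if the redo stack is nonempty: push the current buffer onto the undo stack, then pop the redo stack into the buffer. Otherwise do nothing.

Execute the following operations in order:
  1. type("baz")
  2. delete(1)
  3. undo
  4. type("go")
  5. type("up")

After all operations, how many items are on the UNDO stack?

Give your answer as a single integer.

Answer: 3

Derivation:
After op 1 (type): buf='baz' undo_depth=1 redo_depth=0
After op 2 (delete): buf='ba' undo_depth=2 redo_depth=0
After op 3 (undo): buf='baz' undo_depth=1 redo_depth=1
After op 4 (type): buf='bazgo' undo_depth=2 redo_depth=0
After op 5 (type): buf='bazgoup' undo_depth=3 redo_depth=0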